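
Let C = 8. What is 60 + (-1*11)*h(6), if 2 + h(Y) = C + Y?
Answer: -72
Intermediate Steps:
h(Y) = 6 + Y (h(Y) = -2 + (8 + Y) = 6 + Y)
60 + (-1*11)*h(6) = 60 + (-1*11)*(6 + 6) = 60 - 11*12 = 60 - 132 = -72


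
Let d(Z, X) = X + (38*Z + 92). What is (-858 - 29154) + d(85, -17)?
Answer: -26707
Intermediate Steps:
d(Z, X) = 92 + X + 38*Z (d(Z, X) = X + (92 + 38*Z) = 92 + X + 38*Z)
(-858 - 29154) + d(85, -17) = (-858 - 29154) + (92 - 17 + 38*85) = -30012 + (92 - 17 + 3230) = -30012 + 3305 = -26707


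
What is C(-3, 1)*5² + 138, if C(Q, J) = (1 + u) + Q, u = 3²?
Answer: 313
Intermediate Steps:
u = 9
C(Q, J) = 10 + Q (C(Q, J) = (1 + 9) + Q = 10 + Q)
C(-3, 1)*5² + 138 = (10 - 3)*5² + 138 = 7*25 + 138 = 175 + 138 = 313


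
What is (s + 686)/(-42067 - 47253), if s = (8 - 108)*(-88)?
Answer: -4743/44660 ≈ -0.10620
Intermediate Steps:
s = 8800 (s = -100*(-88) = 8800)
(s + 686)/(-42067 - 47253) = (8800 + 686)/(-42067 - 47253) = 9486/(-89320) = 9486*(-1/89320) = -4743/44660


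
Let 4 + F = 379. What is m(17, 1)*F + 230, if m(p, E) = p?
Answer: 6605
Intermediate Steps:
F = 375 (F = -4 + 379 = 375)
m(17, 1)*F + 230 = 17*375 + 230 = 6375 + 230 = 6605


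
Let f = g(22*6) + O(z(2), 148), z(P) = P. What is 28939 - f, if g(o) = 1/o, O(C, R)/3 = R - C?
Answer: 3762131/132 ≈ 28501.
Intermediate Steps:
O(C, R) = -3*C + 3*R (O(C, R) = 3*(R - C) = -3*C + 3*R)
f = 57817/132 (f = 1/(22*6) + (-3*2 + 3*148) = 1/132 + (-6 + 444) = 1/132 + 438 = 57817/132 ≈ 438.01)
28939 - f = 28939 - 1*57817/132 = 28939 - 57817/132 = 3762131/132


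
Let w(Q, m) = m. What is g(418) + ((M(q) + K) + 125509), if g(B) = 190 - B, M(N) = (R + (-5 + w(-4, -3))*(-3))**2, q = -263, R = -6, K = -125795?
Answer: -190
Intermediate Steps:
M(N) = 324 (M(N) = (-6 + (-5 - 3)*(-3))**2 = (-6 - 8*(-3))**2 = (-6 + 24)**2 = 18**2 = 324)
g(418) + ((M(q) + K) + 125509) = (190 - 1*418) + ((324 - 125795) + 125509) = (190 - 418) + (-125471 + 125509) = -228 + 38 = -190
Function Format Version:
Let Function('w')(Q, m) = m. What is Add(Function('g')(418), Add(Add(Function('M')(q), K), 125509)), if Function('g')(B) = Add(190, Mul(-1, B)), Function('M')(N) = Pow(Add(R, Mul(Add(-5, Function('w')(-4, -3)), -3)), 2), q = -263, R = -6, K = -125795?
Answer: -190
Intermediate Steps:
Function('M')(N) = 324 (Function('M')(N) = Pow(Add(-6, Mul(Add(-5, -3), -3)), 2) = Pow(Add(-6, Mul(-8, -3)), 2) = Pow(Add(-6, 24), 2) = Pow(18, 2) = 324)
Add(Function('g')(418), Add(Add(Function('M')(q), K), 125509)) = Add(Add(190, Mul(-1, 418)), Add(Add(324, -125795), 125509)) = Add(Add(190, -418), Add(-125471, 125509)) = Add(-228, 38) = -190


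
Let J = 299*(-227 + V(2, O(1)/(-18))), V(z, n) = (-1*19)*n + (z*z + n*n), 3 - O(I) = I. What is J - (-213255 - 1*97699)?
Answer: 19837865/81 ≈ 2.4491e+5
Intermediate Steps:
O(I) = 3 - I
V(z, n) = n**2 + z**2 - 19*n (V(z, n) = -19*n + (z**2 + n**2) = -19*n + (n**2 + z**2) = n**2 + z**2 - 19*n)
J = -5349409/81 (J = 299*(-227 + (((3 - 1*1)/(-18))**2 + 2**2 - 19*(3 - 1*1)/(-18))) = 299*(-227 + (((3 - 1)*(-1/18))**2 + 4 - 19*(3 - 1)*(-1)/18)) = 299*(-227 + ((2*(-1/18))**2 + 4 - 38*(-1)/18)) = 299*(-227 + ((-1/9)**2 + 4 - 19*(-1/9))) = 299*(-227 + (1/81 + 4 + 19/9)) = 299*(-227 + 496/81) = 299*(-17891/81) = -5349409/81 ≈ -66042.)
J - (-213255 - 1*97699) = -5349409/81 - (-213255 - 1*97699) = -5349409/81 - (-213255 - 97699) = -5349409/81 - 1*(-310954) = -5349409/81 + 310954 = 19837865/81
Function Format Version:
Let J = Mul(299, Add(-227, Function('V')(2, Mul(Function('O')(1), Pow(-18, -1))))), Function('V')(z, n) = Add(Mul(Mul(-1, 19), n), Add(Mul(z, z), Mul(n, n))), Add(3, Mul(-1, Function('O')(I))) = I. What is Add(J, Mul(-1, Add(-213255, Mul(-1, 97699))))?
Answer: Rational(19837865, 81) ≈ 2.4491e+5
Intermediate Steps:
Function('O')(I) = Add(3, Mul(-1, I))
Function('V')(z, n) = Add(Pow(n, 2), Pow(z, 2), Mul(-19, n)) (Function('V')(z, n) = Add(Mul(-19, n), Add(Pow(z, 2), Pow(n, 2))) = Add(Mul(-19, n), Add(Pow(n, 2), Pow(z, 2))) = Add(Pow(n, 2), Pow(z, 2), Mul(-19, n)))
J = Rational(-5349409, 81) (J = Mul(299, Add(-227, Add(Pow(Mul(Add(3, Mul(-1, 1)), Pow(-18, -1)), 2), Pow(2, 2), Mul(-19, Mul(Add(3, Mul(-1, 1)), Pow(-18, -1)))))) = Mul(299, Add(-227, Add(Pow(Mul(Add(3, -1), Rational(-1, 18)), 2), 4, Mul(-19, Mul(Add(3, -1), Rational(-1, 18)))))) = Mul(299, Add(-227, Add(Pow(Mul(2, Rational(-1, 18)), 2), 4, Mul(-19, Mul(2, Rational(-1, 18)))))) = Mul(299, Add(-227, Add(Pow(Rational(-1, 9), 2), 4, Mul(-19, Rational(-1, 9))))) = Mul(299, Add(-227, Add(Rational(1, 81), 4, Rational(19, 9)))) = Mul(299, Add(-227, Rational(496, 81))) = Mul(299, Rational(-17891, 81)) = Rational(-5349409, 81) ≈ -66042.)
Add(J, Mul(-1, Add(-213255, Mul(-1, 97699)))) = Add(Rational(-5349409, 81), Mul(-1, Add(-213255, Mul(-1, 97699)))) = Add(Rational(-5349409, 81), Mul(-1, Add(-213255, -97699))) = Add(Rational(-5349409, 81), Mul(-1, -310954)) = Add(Rational(-5349409, 81), 310954) = Rational(19837865, 81)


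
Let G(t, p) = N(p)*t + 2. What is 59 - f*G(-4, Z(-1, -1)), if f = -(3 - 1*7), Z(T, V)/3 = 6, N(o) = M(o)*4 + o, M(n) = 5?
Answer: 659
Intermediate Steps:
N(o) = 20 + o (N(o) = 5*4 + o = 20 + o)
Z(T, V) = 18 (Z(T, V) = 3*6 = 18)
G(t, p) = 2 + t*(20 + p) (G(t, p) = (20 + p)*t + 2 = t*(20 + p) + 2 = 2 + t*(20 + p))
f = 4 (f = -(3 - 7) = -1*(-4) = 4)
59 - f*G(-4, Z(-1, -1)) = 59 - 4*(2 - 4*(20 + 18)) = 59 - 4*(2 - 4*38) = 59 - 4*(2 - 152) = 59 - 4*(-150) = 59 - 1*(-600) = 59 + 600 = 659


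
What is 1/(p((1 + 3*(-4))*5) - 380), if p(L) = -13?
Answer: -1/393 ≈ -0.0025445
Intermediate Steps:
1/(p((1 + 3*(-4))*5) - 380) = 1/(-13 - 380) = 1/(-393) = -1/393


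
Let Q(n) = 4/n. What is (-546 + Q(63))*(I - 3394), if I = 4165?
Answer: -8839258/21 ≈ -4.2092e+5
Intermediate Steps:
(-546 + Q(63))*(I - 3394) = (-546 + 4/63)*(4165 - 3394) = (-546 + 4*(1/63))*771 = (-546 + 4/63)*771 = -34394/63*771 = -8839258/21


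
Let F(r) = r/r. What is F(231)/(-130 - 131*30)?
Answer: -1/4060 ≈ -0.00024631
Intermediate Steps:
F(r) = 1
F(231)/(-130 - 131*30) = 1/(-130 - 131*30) = 1/(-130 - 3930) = 1/(-4060) = 1*(-1/4060) = -1/4060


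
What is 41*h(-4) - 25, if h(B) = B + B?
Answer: -353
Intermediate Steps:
h(B) = 2*B
41*h(-4) - 25 = 41*(2*(-4)) - 25 = 41*(-8) - 25 = -328 - 25 = -353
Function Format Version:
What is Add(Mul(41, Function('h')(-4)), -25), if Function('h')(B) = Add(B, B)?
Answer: -353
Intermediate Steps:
Function('h')(B) = Mul(2, B)
Add(Mul(41, Function('h')(-4)), -25) = Add(Mul(41, Mul(2, -4)), -25) = Add(Mul(41, -8), -25) = Add(-328, -25) = -353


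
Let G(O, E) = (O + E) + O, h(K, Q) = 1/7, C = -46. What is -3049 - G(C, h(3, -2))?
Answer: -20700/7 ≈ -2957.1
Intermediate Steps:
h(K, Q) = ⅐
G(O, E) = E + 2*O (G(O, E) = (E + O) + O = E + 2*O)
-3049 - G(C, h(3, -2)) = -3049 - (⅐ + 2*(-46)) = -3049 - (⅐ - 92) = -3049 - 1*(-643/7) = -3049 + 643/7 = -20700/7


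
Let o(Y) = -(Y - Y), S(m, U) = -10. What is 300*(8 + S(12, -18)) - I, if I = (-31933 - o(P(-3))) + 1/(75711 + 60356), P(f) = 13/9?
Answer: 4263387310/136067 ≈ 31333.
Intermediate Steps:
P(f) = 13/9 (P(f) = 13*(1/9) = 13/9)
o(Y) = 0 (o(Y) = -1*0 = 0)
I = -4345027510/136067 (I = (-31933 - 1*0) + 1/(75711 + 60356) = (-31933 + 0) + 1/136067 = -31933 + 1/136067 = -4345027510/136067 ≈ -31933.)
300*(8 + S(12, -18)) - I = 300*(8 - 10) - 1*(-4345027510/136067) = 300*(-2) + 4345027510/136067 = -600 + 4345027510/136067 = 4263387310/136067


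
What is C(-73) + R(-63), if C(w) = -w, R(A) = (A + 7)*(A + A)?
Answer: 7129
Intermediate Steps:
R(A) = 2*A*(7 + A) (R(A) = (7 + A)*(2*A) = 2*A*(7 + A))
C(-73) + R(-63) = -1*(-73) + 2*(-63)*(7 - 63) = 73 + 2*(-63)*(-56) = 73 + 7056 = 7129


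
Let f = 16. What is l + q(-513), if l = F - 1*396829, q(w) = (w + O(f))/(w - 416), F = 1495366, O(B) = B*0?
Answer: 1020541386/929 ≈ 1.0985e+6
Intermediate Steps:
O(B) = 0
q(w) = w/(-416 + w) (q(w) = (w + 0)/(w - 416) = w/(-416 + w))
l = 1098537 (l = 1495366 - 1*396829 = 1495366 - 396829 = 1098537)
l + q(-513) = 1098537 - 513/(-416 - 513) = 1098537 - 513/(-929) = 1098537 - 513*(-1/929) = 1098537 + 513/929 = 1020541386/929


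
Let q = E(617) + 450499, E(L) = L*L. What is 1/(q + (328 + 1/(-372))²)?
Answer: 138384/129910780417 ≈ 1.0652e-6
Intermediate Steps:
E(L) = L²
q = 831188 (q = 617² + 450499 = 380689 + 450499 = 831188)
1/(q + (328 + 1/(-372))²) = 1/(831188 + (328 + 1/(-372))²) = 1/(831188 + (328 - 1/372)²) = 1/(831188 + (122015/372)²) = 1/(831188 + 14887660225/138384) = 1/(129910780417/138384) = 138384/129910780417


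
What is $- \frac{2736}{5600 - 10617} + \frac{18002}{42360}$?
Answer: $\frac{103106497}{106260060} \approx 0.97032$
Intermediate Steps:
$- \frac{2736}{5600 - 10617} + \frac{18002}{42360} = - \frac{2736}{-5017} + 18002 \cdot \frac{1}{42360} = \left(-2736\right) \left(- \frac{1}{5017}\right) + \frac{9001}{21180} = \frac{2736}{5017} + \frac{9001}{21180} = \frac{103106497}{106260060}$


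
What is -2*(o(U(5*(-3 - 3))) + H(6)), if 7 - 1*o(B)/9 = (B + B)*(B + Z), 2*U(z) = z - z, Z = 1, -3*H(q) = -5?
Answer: -388/3 ≈ -129.33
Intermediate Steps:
H(q) = 5/3 (H(q) = -⅓*(-5) = 5/3)
U(z) = 0 (U(z) = (z - z)/2 = (½)*0 = 0)
o(B) = 63 - 18*B*(1 + B) (o(B) = 63 - 9*(B + B)*(B + 1) = 63 - 9*2*B*(1 + B) = 63 - 18*B*(1 + B))
-2*(o(U(5*(-3 - 3))) + H(6)) = -2*((63 - 18*0 - 18*0²) + 5/3) = -2*((63 + 0 - 18*0) + 5/3) = -2*((63 + 0 + 0) + 5/3) = -2*(63 + 5/3) = -2*194/3 = -388/3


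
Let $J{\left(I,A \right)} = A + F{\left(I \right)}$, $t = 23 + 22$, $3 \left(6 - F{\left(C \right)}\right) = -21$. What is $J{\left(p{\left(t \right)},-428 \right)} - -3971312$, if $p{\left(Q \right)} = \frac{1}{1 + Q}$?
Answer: $3970897$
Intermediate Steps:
$F{\left(C \right)} = 13$ ($F{\left(C \right)} = 6 - -7 = 6 + 7 = 13$)
$t = 45$
$J{\left(I,A \right)} = 13 + A$ ($J{\left(I,A \right)} = A + 13 = 13 + A$)
$J{\left(p{\left(t \right)},-428 \right)} - -3971312 = \left(13 - 428\right) - -3971312 = -415 + 3971312 = 3970897$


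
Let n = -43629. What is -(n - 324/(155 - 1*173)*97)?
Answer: 41883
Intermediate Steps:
-(n - 324/(155 - 1*173)*97) = -(-43629 - 324/(155 - 1*173)*97) = -(-43629 - 324/(155 - 173)*97) = -(-43629 - 324/(-18)*97) = -(-43629 - 324*(-1/18)*97) = -(-43629 + 18*97) = -(-43629 + 1746) = -1*(-41883) = 41883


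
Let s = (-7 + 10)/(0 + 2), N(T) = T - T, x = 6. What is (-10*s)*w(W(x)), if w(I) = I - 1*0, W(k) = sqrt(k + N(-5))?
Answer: -15*sqrt(6) ≈ -36.742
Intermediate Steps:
N(T) = 0
W(k) = sqrt(k) (W(k) = sqrt(k + 0) = sqrt(k))
w(I) = I (w(I) = I + 0 = I)
s = 3/2 ≈ 1.5000
(-10*s)*w(W(x)) = (-10*3/2)*sqrt(6) = -15*sqrt(6)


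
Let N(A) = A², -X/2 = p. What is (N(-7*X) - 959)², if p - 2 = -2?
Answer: 919681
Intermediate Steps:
p = 0 (p = 2 - 2 = 0)
X = 0 (X = -2*0 = 0)
(N(-7*X) - 959)² = ((-7*0)² - 959)² = (0² - 959)² = (0 - 959)² = (-959)² = 919681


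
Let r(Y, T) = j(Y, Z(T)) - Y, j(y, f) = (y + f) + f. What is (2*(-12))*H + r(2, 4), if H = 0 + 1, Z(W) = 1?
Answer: -22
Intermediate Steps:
j(y, f) = y + 2*f (j(y, f) = (f + y) + f = y + 2*f)
H = 1
r(Y, T) = 2 (r(Y, T) = (Y + 2*1) - Y = (Y + 2) - Y = (2 + Y) - Y = 2)
(2*(-12))*H + r(2, 4) = (2*(-12))*1 + 2 = -24*1 + 2 = -24 + 2 = -22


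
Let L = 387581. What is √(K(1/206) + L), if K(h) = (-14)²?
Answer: √387777 ≈ 622.72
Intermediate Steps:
K(h) = 196
√(K(1/206) + L) = √(196 + 387581) = √387777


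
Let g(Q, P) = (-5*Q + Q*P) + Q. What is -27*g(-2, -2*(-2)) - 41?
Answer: -41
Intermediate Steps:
g(Q, P) = -4*Q + P*Q (g(Q, P) = (-5*Q + P*Q) + Q = -4*Q + P*Q)
-27*g(-2, -2*(-2)) - 41 = -(-54)*(-4 - 2*(-2)) - 41 = -(-54)*(-4 + 4) - 41 = -(-54)*0 - 41 = -27*0 - 41 = 0 - 41 = -41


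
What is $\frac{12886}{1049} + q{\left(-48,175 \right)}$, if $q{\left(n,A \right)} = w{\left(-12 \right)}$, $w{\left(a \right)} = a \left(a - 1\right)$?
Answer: $\frac{176530}{1049} \approx 168.28$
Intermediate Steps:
$w{\left(a \right)} = a \left(-1 + a\right)$
$q{\left(n,A \right)} = 156$ ($q{\left(n,A \right)} = - 12 \left(-1 - 12\right) = \left(-12\right) \left(-13\right) = 156$)
$\frac{12886}{1049} + q{\left(-48,175 \right)} = \frac{12886}{1049} + 156 = \frac{176530}{1049}$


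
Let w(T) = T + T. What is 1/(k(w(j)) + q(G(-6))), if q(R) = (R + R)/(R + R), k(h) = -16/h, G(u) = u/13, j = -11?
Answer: 11/19 ≈ 0.57895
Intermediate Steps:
w(T) = 2*T
G(u) = u/13 (G(u) = u*(1/13) = u/13)
q(R) = 1 (q(R) = (2*R)/((2*R)) = (2*R)*(1/(2*R)) = 1)
1/(k(w(j)) + q(G(-6))) = 1/(-16/(2*(-11)) + 1) = 1/(-16/(-22) + 1) = 1/(-16*(-1/22) + 1) = 1/(8/11 + 1) = 1/(19/11) = 11/19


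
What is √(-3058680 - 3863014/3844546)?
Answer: I*√11302234605460277131/1922273 ≈ 1748.9*I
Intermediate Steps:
√(-3058680 - 3863014/3844546) = √(-3058680 - 3863014*1/3844546) = √(-3058680 - 1931507/1922273) = √(-5879619911147/1922273) = I*√11302234605460277131/1922273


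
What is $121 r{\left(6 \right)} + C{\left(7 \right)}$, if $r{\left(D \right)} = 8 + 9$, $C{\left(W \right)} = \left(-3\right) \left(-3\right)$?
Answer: $2066$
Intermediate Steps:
$C{\left(W \right)} = 9$
$r{\left(D \right)} = 17$
$121 r{\left(6 \right)} + C{\left(7 \right)} = 121 \cdot 17 + 9 = 2057 + 9 = 2066$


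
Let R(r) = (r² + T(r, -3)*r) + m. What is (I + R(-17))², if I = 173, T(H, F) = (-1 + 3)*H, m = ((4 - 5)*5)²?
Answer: 1134225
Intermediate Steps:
m = 25 (m = (-1*5)² = (-5)² = 25)
T(H, F) = 2*H
R(r) = 25 + 3*r² (R(r) = (r² + (2*r)*r) + 25 = (r² + 2*r²) + 25 = 3*r² + 25 = 25 + 3*r²)
(I + R(-17))² = (173 + (25 + 3*(-17)²))² = (173 + (25 + 3*289))² = (173 + (25 + 867))² = (173 + 892)² = 1065² = 1134225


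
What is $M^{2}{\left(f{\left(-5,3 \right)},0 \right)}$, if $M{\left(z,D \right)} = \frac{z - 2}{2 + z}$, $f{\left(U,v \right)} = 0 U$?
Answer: $1$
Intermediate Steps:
$f{\left(U,v \right)} = 0$
$M{\left(z,D \right)} = \frac{-2 + z}{2 + z}$
$M^{2}{\left(f{\left(-5,3 \right)},0 \right)} = \left(\frac{-2 + 0}{2 + 0}\right)^{2} = \left(\frac{1}{2} \left(-2\right)\right)^{2} = \left(-1\right)^{2} = 1$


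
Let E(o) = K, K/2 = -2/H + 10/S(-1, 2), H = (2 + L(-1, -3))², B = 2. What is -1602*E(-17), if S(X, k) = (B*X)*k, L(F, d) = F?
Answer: 14418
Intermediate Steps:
S(X, k) = 2*X*k (S(X, k) = (2*X)*k = 2*X*k)
H = 1 (H = (2 - 1)² = 1² = 1)
K = -9 (K = 2*(-2/1 + 10/((2*(-1)*2))) = 2*(-2*1 + 10/(-4)) = 2*(-2 + 10*(-¼)) = 2*(-2 - 5/2) = 2*(-9/2) = -9)
E(o) = -9
-1602*E(-17) = -1602*(-9) = 14418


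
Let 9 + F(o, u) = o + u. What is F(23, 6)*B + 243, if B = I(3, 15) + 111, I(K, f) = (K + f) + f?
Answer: 3123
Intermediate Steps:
I(K, f) = K + 2*f
B = 144 (B = (3 + 2*15) + 111 = (3 + 30) + 111 = 33 + 111 = 144)
F(o, u) = -9 + o + u (F(o, u) = -9 + (o + u) = -9 + o + u)
F(23, 6)*B + 243 = (-9 + 23 + 6)*144 + 243 = 20*144 + 243 = 2880 + 243 = 3123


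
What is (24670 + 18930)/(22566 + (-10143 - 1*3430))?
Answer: 43600/8993 ≈ 4.8482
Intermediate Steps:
(24670 + 18930)/(22566 + (-10143 - 1*3430)) = 43600/(22566 + (-10143 - 3430)) = 43600/(22566 - 13573) = 43600/8993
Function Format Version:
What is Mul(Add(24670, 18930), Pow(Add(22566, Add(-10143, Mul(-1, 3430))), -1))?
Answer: Rational(43600, 8993) ≈ 4.8482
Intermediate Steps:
Mul(Add(24670, 18930), Pow(Add(22566, Add(-10143, Mul(-1, 3430))), -1)) = Mul(43600, Pow(Add(22566, Add(-10143, -3430)), -1)) = Mul(43600, Pow(Add(22566, -13573), -1)) = Mul(43600, Pow(8993, -1)) = Mul(43600, Rational(1, 8993)) = Rational(43600, 8993)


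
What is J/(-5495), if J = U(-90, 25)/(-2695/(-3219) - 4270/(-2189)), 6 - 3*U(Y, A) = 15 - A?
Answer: -37580752/107946445075 ≈ -0.00034814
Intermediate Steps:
U(Y, A) = -3 + A/3 (U(Y, A) = 2 - (15 - A)/3 = 2 + (-5 + A/3) = -3 + A/3)
J = 37580752/19644485 (J = (-3 + (⅓)*25)/(-2695/(-3219) - 4270/(-2189)) = (-3 + 25/3)/(-2695*(-1/3219) - 4270*(-1/2189)) = 16/(3*(2695/3219 + 4270/2189)) = 16/(3*(19644485/7046391)) = (16/3)*(7046391/19644485) = 37580752/19644485 ≈ 1.9130)
J/(-5495) = (37580752/19644485)/(-5495) = (37580752/19644485)*(-1/5495) = -37580752/107946445075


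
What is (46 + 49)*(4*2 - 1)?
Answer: 665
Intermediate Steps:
(46 + 49)*(4*2 - 1) = 95*(8 - 1) = 95*7 = 665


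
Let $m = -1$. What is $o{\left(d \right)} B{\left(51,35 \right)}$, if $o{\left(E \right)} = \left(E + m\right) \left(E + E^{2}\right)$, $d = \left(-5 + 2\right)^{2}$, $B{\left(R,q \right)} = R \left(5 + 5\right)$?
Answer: $367200$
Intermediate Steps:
$B{\left(R,q \right)} = 10 R$ ($B{\left(R,q \right)} = R 10 = 10 R$)
$d = 9$ ($d = \left(-3\right)^{2} = 9$)
$o{\left(E \right)} = \left(-1 + E\right) \left(E + E^{2}\right)$ ($o{\left(E \right)} = \left(E - 1\right) \left(E + E^{2}\right) = \left(-1 + E\right) \left(E + E^{2}\right)$)
$o{\left(d \right)} B{\left(51,35 \right)} = \left(9^{3} - 9\right) 10 \cdot 51 = \left(729 - 9\right) 510 = 720 \cdot 510 = 367200$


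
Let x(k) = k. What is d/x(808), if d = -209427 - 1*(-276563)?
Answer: 8392/101 ≈ 83.089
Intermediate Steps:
d = 67136 (d = -209427 + 276563 = 67136)
d/x(808) = 67136/808 = 67136*(1/808) = 8392/101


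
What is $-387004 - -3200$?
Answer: $-383804$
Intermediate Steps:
$-387004 - -3200 = -387004 + \left(-61506 + 64706\right) = -387004 + 3200 = -383804$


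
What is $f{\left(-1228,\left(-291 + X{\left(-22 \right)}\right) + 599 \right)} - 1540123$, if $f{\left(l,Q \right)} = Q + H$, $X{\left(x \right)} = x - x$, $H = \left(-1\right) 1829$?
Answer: $-1541644$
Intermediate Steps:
$H = -1829$
$X{\left(x \right)} = 0$
$f{\left(l,Q \right)} = -1829 + Q$ ($f{\left(l,Q \right)} = Q - 1829 = -1829 + Q$)
$f{\left(-1228,\left(-291 + X{\left(-22 \right)}\right) + 599 \right)} - 1540123 = \left(-1829 + \left(\left(-291 + 0\right) + 599\right)\right) - 1540123 = \left(-1829 + \left(-291 + 599\right)\right) - 1540123 = \left(-1829 + 308\right) - 1540123 = -1521 - 1540123 = -1541644$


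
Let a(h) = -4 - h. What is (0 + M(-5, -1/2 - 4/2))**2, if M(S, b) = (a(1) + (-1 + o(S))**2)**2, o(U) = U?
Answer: 923521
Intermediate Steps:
M(S, b) = (-5 + (-1 + S)**2)**2 (M(S, b) = ((-4 - 1*1) + (-1 + S)**2)**2 = ((-4 - 1) + (-1 + S)**2)**2 = (-5 + (-1 + S)**2)**2)
(0 + M(-5, -1/2 - 4/2))**2 = (0 + (-5 + (-1 - 5)**2)**2)**2 = (0 + (-5 + (-6)**2)**2)**2 = (0 + (-5 + 36)**2)**2 = (0 + 31**2)**2 = (0 + 961)**2 = 961**2 = 923521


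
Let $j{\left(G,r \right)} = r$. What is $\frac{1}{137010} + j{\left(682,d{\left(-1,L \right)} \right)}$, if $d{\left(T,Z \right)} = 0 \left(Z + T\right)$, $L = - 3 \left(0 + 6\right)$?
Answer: $\frac{1}{137010} \approx 7.2987 \cdot 10^{-6}$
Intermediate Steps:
$L = -18$ ($L = \left(-3\right) 6 = -18$)
$d{\left(T,Z \right)} = 0$ ($d{\left(T,Z \right)} = 0 \left(T + Z\right) = 0$)
$\frac{1}{137010} + j{\left(682,d{\left(-1,L \right)} \right)} = \frac{1}{137010} + 0 = \frac{1}{137010}$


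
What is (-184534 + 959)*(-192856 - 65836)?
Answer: 47489383900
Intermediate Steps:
(-184534 + 959)*(-192856 - 65836) = -183575*(-258692) = 47489383900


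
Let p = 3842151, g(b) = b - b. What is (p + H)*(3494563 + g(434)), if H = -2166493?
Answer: 5855692447454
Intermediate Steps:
g(b) = 0
(p + H)*(3494563 + g(434)) = (3842151 - 2166493)*(3494563 + 0) = 1675658*3494563 = 5855692447454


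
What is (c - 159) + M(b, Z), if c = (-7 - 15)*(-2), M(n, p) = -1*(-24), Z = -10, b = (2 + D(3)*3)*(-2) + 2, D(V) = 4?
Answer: -91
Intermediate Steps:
b = -26 (b = (2 + 4*3)*(-2) + 2 = (2 + 12)*(-2) + 2 = 14*(-2) + 2 = -28 + 2 = -26)
M(n, p) = 24
c = 44 (c = -22*(-2) = 44)
(c - 159) + M(b, Z) = (44 - 159) + 24 = -115 + 24 = -91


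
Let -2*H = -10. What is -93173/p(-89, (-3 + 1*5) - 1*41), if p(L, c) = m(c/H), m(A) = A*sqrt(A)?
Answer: -465865*I*sqrt(195)/1521 ≈ -4277.1*I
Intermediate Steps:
H = 5 (H = -1/2*(-10) = 5)
m(A) = A**(3/2)
p(L, c) = sqrt(5)*c**(3/2)/25 (p(L, c) = (c/5)**(3/2) = sqrt(5)*c**(3/2)/25)
-93173/p(-89, (-3 + 1*5) - 1*41) = -93173*5*sqrt(5)/((-3 + 1*5) - 1*41)**(3/2) = -93173*5*sqrt(5)/((-3 + 5) - 41)**(3/2) = -93173*5*sqrt(5)/(2 - 41)**(3/2) = -93173*5*I*sqrt(195)/1521 = -465865*I*sqrt(195)/1521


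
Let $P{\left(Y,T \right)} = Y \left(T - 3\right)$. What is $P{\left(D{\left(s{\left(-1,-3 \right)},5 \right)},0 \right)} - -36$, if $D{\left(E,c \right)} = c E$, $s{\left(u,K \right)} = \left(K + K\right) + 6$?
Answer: $36$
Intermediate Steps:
$s{\left(u,K \right)} = 6 + 2 K$ ($s{\left(u,K \right)} = 2 K + 6 = 6 + 2 K$)
$D{\left(E,c \right)} = E c$
$P{\left(Y,T \right)} = Y \left(-3 + T\right)$
$P{\left(D{\left(s{\left(-1,-3 \right)},5 \right)},0 \right)} - -36 = \left(6 + 2 \left(-3\right)\right) 5 \left(-3 + 0\right) - -36 = \left(6 - 6\right) 5 \left(-3\right) + 36 = 0 \cdot 5 \left(-3\right) + 36 = 0 \left(-3\right) + 36 = 0 + 36 = 36$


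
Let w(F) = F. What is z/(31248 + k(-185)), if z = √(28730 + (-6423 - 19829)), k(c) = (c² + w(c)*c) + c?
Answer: √2478/99513 ≈ 0.00050023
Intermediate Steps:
k(c) = c + 2*c² (k(c) = (c² + c*c) + c = (c² + c²) + c = 2*c² + c = c + 2*c²)
z = √2478 (z = √(28730 - 26252) = √2478 ≈ 49.780)
z/(31248 + k(-185)) = √2478/(31248 - 185*(1 + 2*(-185))) = √2478/(31248 - 185*(1 - 370)) = √2478/(31248 - 185*(-369)) = √2478/(31248 + 68265) = √2478/99513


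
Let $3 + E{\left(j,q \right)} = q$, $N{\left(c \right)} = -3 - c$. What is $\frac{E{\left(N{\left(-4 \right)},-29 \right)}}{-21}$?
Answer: $\frac{32}{21} \approx 1.5238$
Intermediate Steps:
$E{\left(j,q \right)} = -3 + q$
$\frac{E{\left(N{\left(-4 \right)},-29 \right)}}{-21} = \frac{-3 - 29}{-21} = \left(-32\right) \left(- \frac{1}{21}\right) = \frac{32}{21}$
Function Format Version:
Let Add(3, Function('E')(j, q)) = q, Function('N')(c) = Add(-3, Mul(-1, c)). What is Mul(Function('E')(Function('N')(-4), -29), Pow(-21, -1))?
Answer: Rational(32, 21) ≈ 1.5238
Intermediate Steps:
Function('E')(j, q) = Add(-3, q)
Mul(Function('E')(Function('N')(-4), -29), Pow(-21, -1)) = Mul(Add(-3, -29), Pow(-21, -1)) = Mul(-32, Rational(-1, 21)) = Rational(32, 21)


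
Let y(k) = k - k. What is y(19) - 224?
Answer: -224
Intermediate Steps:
y(k) = 0
y(19) - 224 = 0 - 224 = -224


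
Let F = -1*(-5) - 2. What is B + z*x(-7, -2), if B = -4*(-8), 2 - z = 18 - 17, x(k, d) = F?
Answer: 35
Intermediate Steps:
F = 3 (F = 5 - 2 = 3)
x(k, d) = 3
z = 1 (z = 2 - (18 - 17) = 2 - 1*1 = 2 - 1 = 1)
B = 32
B + z*x(-7, -2) = 32 + 1*3 = 32 + 3 = 35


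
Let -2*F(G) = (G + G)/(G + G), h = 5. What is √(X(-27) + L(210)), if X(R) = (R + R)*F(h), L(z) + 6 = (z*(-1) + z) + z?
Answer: √231 ≈ 15.199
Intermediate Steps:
F(G) = -½ (F(G) = -(G + G)/(2*(G + G)) = -2*G/(2*(2*G)) = -2*G*1/(2*G)/2 = -½*1 = -½)
L(z) = -6 + z (L(z) = -6 + ((z*(-1) + z) + z) = -6 + ((-z + z) + z) = -6 + (0 + z) = -6 + z)
X(R) = -R (X(R) = (R + R)*(-½) = (2*R)*(-½) = -R)
√(X(-27) + L(210)) = √(-1*(-27) + (-6 + 210)) = √(27 + 204) = √231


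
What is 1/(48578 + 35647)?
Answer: 1/84225 ≈ 1.1873e-5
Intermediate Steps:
1/(48578 + 35647) = 1/84225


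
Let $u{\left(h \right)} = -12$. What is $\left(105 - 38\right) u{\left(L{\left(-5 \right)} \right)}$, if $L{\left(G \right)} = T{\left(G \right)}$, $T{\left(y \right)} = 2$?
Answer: $-804$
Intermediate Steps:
$L{\left(G \right)} = 2$
$\left(105 - 38\right) u{\left(L{\left(-5 \right)} \right)} = \left(105 - 38\right) \left(-12\right) = 67 \left(-12\right) = -804$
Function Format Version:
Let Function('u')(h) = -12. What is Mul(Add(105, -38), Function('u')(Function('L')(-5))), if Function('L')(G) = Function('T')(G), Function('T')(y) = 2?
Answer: -804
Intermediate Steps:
Function('L')(G) = 2
Mul(Add(105, -38), Function('u')(Function('L')(-5))) = Mul(Add(105, -38), -12) = Mul(67, -12) = -804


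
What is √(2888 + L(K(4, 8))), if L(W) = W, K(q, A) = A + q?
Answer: 10*√29 ≈ 53.852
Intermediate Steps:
√(2888 + L(K(4, 8))) = √(2888 + (8 + 4)) = √(2888 + 12) = √2900 = 10*√29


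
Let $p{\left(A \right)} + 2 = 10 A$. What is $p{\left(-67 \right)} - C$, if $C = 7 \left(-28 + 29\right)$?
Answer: $-679$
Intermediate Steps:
$p{\left(A \right)} = -2 + 10 A$
$C = 7$ ($C = 7 \cdot 1 = 7$)
$p{\left(-67 \right)} - C = \left(-2 + 10 \left(-67\right)\right) - 7 = \left(-2 - 670\right) - 7 = -672 - 7 = -679$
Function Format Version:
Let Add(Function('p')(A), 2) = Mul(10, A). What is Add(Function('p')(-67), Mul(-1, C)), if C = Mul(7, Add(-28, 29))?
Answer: -679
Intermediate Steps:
Function('p')(A) = Add(-2, Mul(10, A))
C = 7 (C = Mul(7, 1) = 7)
Add(Function('p')(-67), Mul(-1, C)) = Add(Add(-2, Mul(10, -67)), Mul(-1, 7)) = Add(Add(-2, -670), -7) = Add(-672, -7) = -679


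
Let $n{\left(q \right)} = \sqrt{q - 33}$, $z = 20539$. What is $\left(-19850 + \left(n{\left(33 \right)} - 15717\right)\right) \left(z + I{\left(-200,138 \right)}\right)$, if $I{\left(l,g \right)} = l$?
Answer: $-723397213$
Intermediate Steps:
$n{\left(q \right)} = \sqrt{-33 + q}$
$\left(-19850 + \left(n{\left(33 \right)} - 15717\right)\right) \left(z + I{\left(-200,138 \right)}\right) = \left(-19850 - \left(15717 - \sqrt{-33 + 33}\right)\right) \left(20539 - 200\right) = \left(-19850 - \left(15717 - \sqrt{0}\right)\right) 20339 = \left(-19850 + \left(0 - 15717\right)\right) 20339 = \left(-19850 - 15717\right) 20339 = \left(-35567\right) 20339 = -723397213$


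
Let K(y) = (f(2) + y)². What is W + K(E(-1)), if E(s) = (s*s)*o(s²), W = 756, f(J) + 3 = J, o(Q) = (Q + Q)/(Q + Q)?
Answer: 756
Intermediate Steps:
o(Q) = 1 (o(Q) = (2*Q)/((2*Q)) = (2*Q)*(1/(2*Q)) = 1)
f(J) = -3 + J
E(s) = s² (E(s) = (s*s)*1 = s²*1 = s²)
K(y) = (-1 + y)² (K(y) = ((-3 + 2) + y)² = (-1 + y)²)
W + K(E(-1)) = 756 + (-1 + (-1)²)² = 756 + (-1 + 1)² = 756 + 0² = 756 + 0 = 756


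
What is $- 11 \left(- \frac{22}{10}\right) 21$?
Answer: $\frac{2541}{5} \approx 508.2$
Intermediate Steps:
$- 11 \left(- \frac{22}{10}\right) 21 = - 11 \left(\left(-22\right) \frac{1}{10}\right) 21 = \left(-11\right) \left(- \frac{11}{5}\right) 21 = \frac{121}{5} \cdot 21 = \frac{2541}{5}$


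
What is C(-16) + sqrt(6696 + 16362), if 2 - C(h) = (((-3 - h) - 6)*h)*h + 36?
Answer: -1826 + 3*sqrt(2562) ≈ -1674.2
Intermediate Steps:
C(h) = -34 - h**2*(-9 - h) (C(h) = 2 - ((((-3 - h) - 6)*h)*h + 36) = 2 - (((-9 - h)*h)*h + 36) = 2 - ((h*(-9 - h))*h + 36) = 2 - (h**2*(-9 - h) + 36) = 2 - (36 + h**2*(-9 - h)) = 2 + (-36 - h**2*(-9 - h)) = -34 - h**2*(-9 - h))
C(-16) + sqrt(6696 + 16362) = (-34 + (-16)**3 + 9*(-16)**2) + sqrt(6696 + 16362) = (-34 - 4096 + 9*256) + sqrt(23058) = (-34 - 4096 + 2304) + 3*sqrt(2562) = -1826 + 3*sqrt(2562)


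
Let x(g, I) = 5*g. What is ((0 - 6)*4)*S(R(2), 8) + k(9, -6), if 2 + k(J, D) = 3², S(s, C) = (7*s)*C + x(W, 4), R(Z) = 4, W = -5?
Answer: -4769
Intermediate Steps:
S(s, C) = -25 + 7*C*s (S(s, C) = (7*s)*C + 5*(-5) = 7*C*s - 25 = -25 + 7*C*s)
k(J, D) = 7 (k(J, D) = -2 + 3² = -2 + 9 = 7)
((0 - 6)*4)*S(R(2), 8) + k(9, -6) = ((0 - 6)*4)*(-25 + 7*8*4) + 7 = (-6*4)*(-25 + 224) + 7 = -24*199 + 7 = -4776 + 7 = -4769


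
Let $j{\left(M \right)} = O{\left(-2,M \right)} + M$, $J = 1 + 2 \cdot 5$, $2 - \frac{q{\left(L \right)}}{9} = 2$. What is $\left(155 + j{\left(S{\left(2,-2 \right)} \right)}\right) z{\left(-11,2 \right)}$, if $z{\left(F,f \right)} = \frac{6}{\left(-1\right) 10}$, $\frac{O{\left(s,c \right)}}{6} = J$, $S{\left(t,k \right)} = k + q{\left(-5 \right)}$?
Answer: $- \frac{657}{5} \approx -131.4$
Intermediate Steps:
$q{\left(L \right)} = 0$ ($q{\left(L \right)} = 18 - 18 = 0$)
$S{\left(t,k \right)} = k$ ($S{\left(t,k \right)} = k + 0 = k$)
$J = 11$ ($J = 1 + 10 = 11$)
$O{\left(s,c \right)} = 66$ ($O{\left(s,c \right)} = 6 \cdot 11 = 66$)
$z{\left(F,f \right)} = - \frac{3}{5}$ ($z{\left(F,f \right)} = \frac{6}{-10} = 6 \left(- \frac{1}{10}\right) = - \frac{3}{5}$)
$j{\left(M \right)} = 66 + M$
$\left(155 + j{\left(S{\left(2,-2 \right)} \right)}\right) z{\left(-11,2 \right)} = \left(155 + \left(66 - 2\right)\right) \left(- \frac{3}{5}\right) = \left(155 + 64\right) \left(- \frac{3}{5}\right) = 219 \left(- \frac{3}{5}\right) = - \frac{657}{5}$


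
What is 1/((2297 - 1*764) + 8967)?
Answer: 1/10500 ≈ 9.5238e-5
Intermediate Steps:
1/((2297 - 1*764) + 8967) = 1/((2297 - 764) + 8967) = 1/(1533 + 8967) = 1/10500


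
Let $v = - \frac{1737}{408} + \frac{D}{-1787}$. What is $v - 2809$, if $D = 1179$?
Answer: $- \frac{683871905}{243032} \approx -2813.9$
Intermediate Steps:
$v = - \frac{1195017}{243032}$ ($v = - \frac{1737}{408} + \frac{1179}{-1787} = \left(-1737\right) \frac{1}{408} + 1179 \left(- \frac{1}{1787}\right) = - \frac{579}{136} - \frac{1179}{1787} = - \frac{1195017}{243032} \approx -4.9171$)
$v - 2809 = - \frac{1195017}{243032} - 2809 = - \frac{683871905}{243032}$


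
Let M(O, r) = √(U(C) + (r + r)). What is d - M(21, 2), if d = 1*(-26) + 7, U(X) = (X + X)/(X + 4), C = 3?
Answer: -19 - √238/7 ≈ -21.204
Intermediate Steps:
U(X) = 2*X/(4 + X) (U(X) = (2*X)/(4 + X) = 2*X/(4 + X))
M(O, r) = √(6/7 + 2*r) (M(O, r) = √(2*3/(4 + 3) + (r + r)) = √(2*3/7 + 2*r) = √(2*3*(⅐) + 2*r) = √(6/7 + 2*r))
d = -19 (d = -26 + 7 = -19)
d - M(21, 2) = -19 - √(42 + 98*2)/7 = -19 - √(42 + 196)/7 = -19 - √238/7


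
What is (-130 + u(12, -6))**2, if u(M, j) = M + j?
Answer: 15376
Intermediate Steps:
(-130 + u(12, -6))**2 = (-130 + (12 - 6))**2 = (-130 + 6)**2 = (-124)**2 = 15376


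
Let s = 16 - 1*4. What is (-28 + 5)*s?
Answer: -276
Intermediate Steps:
s = 12 (s = 16 - 4 = 12)
(-28 + 5)*s = (-28 + 5)*12 = -23*12 = -276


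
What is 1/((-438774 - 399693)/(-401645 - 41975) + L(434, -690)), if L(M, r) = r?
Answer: -443620/305259333 ≈ -0.0014533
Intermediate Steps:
1/((-438774 - 399693)/(-401645 - 41975) + L(434, -690)) = 1/((-438774 - 399693)/(-401645 - 41975) - 690) = 1/(-838467/(-443620) - 690) = 1/(-838467*(-1/443620) - 690) = 1/(838467/443620 - 690) = 1/(-305259333/443620) = -443620/305259333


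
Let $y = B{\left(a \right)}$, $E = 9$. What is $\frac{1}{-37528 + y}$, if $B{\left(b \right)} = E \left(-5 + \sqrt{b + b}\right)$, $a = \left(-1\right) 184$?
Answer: $- \frac{37573}{1411760137} - \frac{36 i \sqrt{23}}{1411760137} \approx -2.6614 \cdot 10^{-5} - 1.2229 \cdot 10^{-7} i$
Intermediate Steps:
$a = -184$
$B{\left(b \right)} = -45 + 9 \sqrt{2} \sqrt{b}$ ($B{\left(b \right)} = 9 \left(-5 + \sqrt{b + b}\right) = 9 \left(-5 + \sqrt{2 b}\right) = 9 \left(-5 + \sqrt{2} \sqrt{b}\right) = -45 + 9 \sqrt{2} \sqrt{b}$)
$y = -45 + 36 i \sqrt{23}$ ($y = -45 + 9 \sqrt{2} \sqrt{-184} = -45 + 9 \sqrt{2} \cdot 2 i \sqrt{46} = -45 + 36 i \sqrt{23} \approx -45.0 + 172.65 i$)
$\frac{1}{-37528 + y} = \frac{1}{-37528 - \left(45 - 36 i \sqrt{23}\right)} = \frac{1}{-37573 + 36 i \sqrt{23}}$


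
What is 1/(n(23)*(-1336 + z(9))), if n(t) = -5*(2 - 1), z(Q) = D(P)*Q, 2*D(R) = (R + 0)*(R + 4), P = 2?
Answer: 1/6410 ≈ 0.00015601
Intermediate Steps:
D(R) = R*(4 + R)/2 (D(R) = ((R + 0)*(R + 4))/2 = (R*(4 + R))/2 = R*(4 + R)/2)
z(Q) = 6*Q (z(Q) = ((1/2)*2*(4 + 2))*Q = ((1/2)*2*6)*Q = 6*Q)
n(t) = -5 (n(t) = -5*1 = -5)
1/(n(23)*(-1336 + z(9))) = 1/(-5*(-1336 + 6*9)) = 1/(-5*(-1336 + 54)) = 1/(-5*(-1282)) = 1/6410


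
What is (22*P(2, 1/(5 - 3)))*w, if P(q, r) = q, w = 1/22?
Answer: 2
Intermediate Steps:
w = 1/22 ≈ 0.045455
(22*P(2, 1/(5 - 3)))*w = (22*2)*(1/22) = 44*(1/22) = 2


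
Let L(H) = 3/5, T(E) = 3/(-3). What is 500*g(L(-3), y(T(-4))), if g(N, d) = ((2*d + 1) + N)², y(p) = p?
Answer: 80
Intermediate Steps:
T(E) = -1 (T(E) = 3*(-⅓) = -1)
L(H) = ⅗ (L(H) = 3*(⅕) = ⅗)
g(N, d) = (1 + N + 2*d)² (g(N, d) = ((1 + 2*d) + N)² = (1 + N + 2*d)²)
500*g(L(-3), y(T(-4))) = 500*(1 + ⅗ + 2*(-1))² = 500*(1 + ⅗ - 2)² = 500*(-⅖)² = 500*(4/25) = 80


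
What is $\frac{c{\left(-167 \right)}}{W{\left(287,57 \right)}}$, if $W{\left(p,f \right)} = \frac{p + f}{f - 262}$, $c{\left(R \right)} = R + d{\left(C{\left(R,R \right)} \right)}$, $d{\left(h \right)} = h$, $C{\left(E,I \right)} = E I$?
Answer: $- \frac{2841505}{172} \approx -16520.0$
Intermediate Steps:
$c{\left(R \right)} = R + R^{2}$ ($c{\left(R \right)} = R + R R = R + R^{2}$)
$W{\left(p,f \right)} = \frac{f + p}{-262 + f}$
$\frac{c{\left(-167 \right)}}{W{\left(287,57 \right)}} = \frac{\left(-167\right) \left(1 - 167\right)}{\frac{1}{-262 + 57} \left(57 + 287\right)} = \frac{\left(-167\right) \left(-166\right)}{\frac{1}{-205} \cdot 344} = \frac{27722}{\left(- \frac{1}{205}\right) 344} = \frac{27722}{- \frac{344}{205}} = 27722 \left(- \frac{205}{344}\right) = - \frac{2841505}{172}$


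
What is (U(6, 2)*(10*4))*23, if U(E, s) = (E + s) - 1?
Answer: 6440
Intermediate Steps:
U(E, s) = -1 + E + s
(U(6, 2)*(10*4))*23 = ((-1 + 6 + 2)*(10*4))*23 = (7*40)*23 = 280*23 = 6440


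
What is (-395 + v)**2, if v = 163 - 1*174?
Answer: 164836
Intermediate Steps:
v = -11 (v = 163 - 174 = -11)
(-395 + v)**2 = (-395 - 11)**2 = (-406)**2 = 164836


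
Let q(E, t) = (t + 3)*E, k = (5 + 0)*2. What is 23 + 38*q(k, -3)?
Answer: 23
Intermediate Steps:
k = 10 (k = 5*2 = 10)
q(E, t) = E*(3 + t) (q(E, t) = (3 + t)*E = E*(3 + t))
23 + 38*q(k, -3) = 23 + 38*(10*(3 - 3)) = 23 + 38*(10*0) = 23 + 38*0 = 23 + 0 = 23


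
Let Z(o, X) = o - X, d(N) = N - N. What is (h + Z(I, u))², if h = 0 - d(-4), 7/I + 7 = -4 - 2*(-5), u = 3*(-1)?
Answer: 16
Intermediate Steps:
d(N) = 0
u = -3
I = -7 (I = 7/(-7 + (-4 - 2*(-5))) = 7/(-7 + (-4 + 10)) = 7/(-7 + 6) = 7/(-1) = 7*(-1) = -7)
h = 0 (h = 0 - 1*0 = 0 + 0 = 0)
(h + Z(I, u))² = (0 + (-7 - 1*(-3)))² = (0 + (-7 + 3))² = (0 - 4)² = (-4)² = 16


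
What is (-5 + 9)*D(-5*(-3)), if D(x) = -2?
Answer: -8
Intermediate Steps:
(-5 + 9)*D(-5*(-3)) = (-5 + 9)*(-2) = 4*(-2) = -8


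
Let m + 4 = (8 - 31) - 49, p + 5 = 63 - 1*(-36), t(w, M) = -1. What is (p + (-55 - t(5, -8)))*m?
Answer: -3040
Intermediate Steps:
p = 94 (p = -5 + (63 - 1*(-36)) = -5 + (63 + 36) = -5 + 99 = 94)
m = -76 (m = -4 + ((8 - 31) - 49) = -4 + (-23 - 49) = -4 - 72 = -76)
(p + (-55 - t(5, -8)))*m = (94 + (-55 - 1*(-1)))*(-76) = (94 + (-55 + 1))*(-76) = (94 - 54)*(-76) = 40*(-76) = -3040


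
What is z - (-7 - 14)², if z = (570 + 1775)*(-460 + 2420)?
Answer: 4595759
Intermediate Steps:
z = 4596200 (z = 2345*1960 = 4596200)
z - (-7 - 14)² = 4596200 - (-7 - 14)² = 4596200 - 1*(-21)² = 4596200 - 1*441 = 4596200 - 441 = 4595759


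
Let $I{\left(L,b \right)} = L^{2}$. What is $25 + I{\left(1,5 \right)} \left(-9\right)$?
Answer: $16$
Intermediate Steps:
$25 + I{\left(1,5 \right)} \left(-9\right) = 25 + 1^{2} \left(-9\right) = 25 + 1 \left(-9\right) = 25 - 9 = 16$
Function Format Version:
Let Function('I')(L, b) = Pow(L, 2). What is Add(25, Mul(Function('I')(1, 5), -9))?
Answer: 16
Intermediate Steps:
Add(25, Mul(Function('I')(1, 5), -9)) = Add(25, Mul(Pow(1, 2), -9)) = Add(25, Mul(1, -9)) = Add(25, -9) = 16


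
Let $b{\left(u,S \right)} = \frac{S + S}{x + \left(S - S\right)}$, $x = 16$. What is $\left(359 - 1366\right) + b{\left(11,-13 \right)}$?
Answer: $- \frac{8069}{8} \approx -1008.6$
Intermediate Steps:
$b{\left(u,S \right)} = \frac{S}{8}$ ($b{\left(u,S \right)} = \frac{S + S}{16 + \left(S - S\right)} = \frac{2 S}{16 + 0} = \frac{2 S}{16} = 2 S \frac{1}{16} = \frac{S}{8}$)
$\left(359 - 1366\right) + b{\left(11,-13 \right)} = \left(359 - 1366\right) + \frac{1}{8} \left(-13\right) = -1007 - \frac{13}{8} = - \frac{8069}{8}$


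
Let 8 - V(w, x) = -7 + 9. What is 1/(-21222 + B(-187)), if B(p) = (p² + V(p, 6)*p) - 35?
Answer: 1/12590 ≈ 7.9428e-5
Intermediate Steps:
V(w, x) = 6 (V(w, x) = 8 - (-7 + 9) = 8 - 1*2 = 8 - 2 = 6)
B(p) = -35 + p² + 6*p (B(p) = (p² + 6*p) - 35 = -35 + p² + 6*p)
1/(-21222 + B(-187)) = 1/(-21222 + (-35 + (-187)² + 6*(-187))) = 1/(-21222 + (-35 + 34969 - 1122)) = 1/(-21222 + 33812) = 1/12590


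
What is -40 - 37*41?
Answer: -1557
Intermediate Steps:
-40 - 37*41 = -40 - 1517 = -1557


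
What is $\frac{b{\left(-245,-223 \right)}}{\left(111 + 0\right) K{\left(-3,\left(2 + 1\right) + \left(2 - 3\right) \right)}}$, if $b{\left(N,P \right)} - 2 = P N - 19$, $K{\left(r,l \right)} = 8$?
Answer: $\frac{9103}{148} \approx 61.507$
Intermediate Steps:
$b{\left(N,P \right)} = -17 + N P$ ($b{\left(N,P \right)} = 2 + \left(P N - 19\right) = 2 + \left(N P - 19\right) = 2 + \left(-19 + N P\right) = -17 + N P$)
$\frac{b{\left(-245,-223 \right)}}{\left(111 + 0\right) K{\left(-3,\left(2 + 1\right) + \left(2 - 3\right) \right)}} = \frac{-17 - -54635}{\left(111 + 0\right) 8} = \frac{-17 + 54635}{111 \cdot 8} = \frac{54618}{888} = 54618 \cdot \frac{1}{888} = \frac{9103}{148}$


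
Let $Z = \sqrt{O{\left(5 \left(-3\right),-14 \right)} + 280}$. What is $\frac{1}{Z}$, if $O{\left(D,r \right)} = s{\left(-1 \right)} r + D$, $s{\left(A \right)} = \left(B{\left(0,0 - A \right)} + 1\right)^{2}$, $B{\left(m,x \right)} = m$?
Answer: $\frac{\sqrt{251}}{251} \approx 0.063119$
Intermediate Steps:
$s{\left(A \right)} = 1$ ($s{\left(A \right)} = \left(0 + 1\right)^{2} = 1^{2} = 1$)
$O{\left(D,r \right)} = D + r$ ($O{\left(D,r \right)} = 1 r + D = r + D = D + r$)
$Z = \sqrt{251}$ ($Z = \sqrt{\left(5 \left(-3\right) - 14\right) + 280} = \sqrt{\left(-15 - 14\right) + 280} = \sqrt{-29 + 280} = \sqrt{251} \approx 15.843$)
$\frac{1}{Z} = \frac{1}{\sqrt{251}} = \frac{\sqrt{251}}{251}$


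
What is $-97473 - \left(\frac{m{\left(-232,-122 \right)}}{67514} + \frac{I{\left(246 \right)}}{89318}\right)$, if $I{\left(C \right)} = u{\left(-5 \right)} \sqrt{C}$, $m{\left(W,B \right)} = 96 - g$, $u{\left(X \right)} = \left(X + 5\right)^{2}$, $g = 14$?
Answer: $- \frac{3290396102}{33757} \approx -97473.0$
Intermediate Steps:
$u{\left(X \right)} = \left(5 + X\right)^{2}$
$m{\left(W,B \right)} = 82$ ($m{\left(W,B \right)} = 96 - 14 = 82$)
$I{\left(C \right)} = 0$ ($I{\left(C \right)} = \left(5 - 5\right)^{2} \sqrt{C} = 0^{2} \sqrt{C} = 0 \sqrt{C} = 0$)
$-97473 - \left(\frac{m{\left(-232,-122 \right)}}{67514} + \frac{I{\left(246 \right)}}{89318}\right) = -97473 - \left(\frac{82}{67514} + \frac{0}{89318}\right) = -97473 - \left(82 \cdot \frac{1}{67514} + 0 \cdot \frac{1}{89318}\right) = -97473 - \left(\frac{41}{33757} + 0\right) = -97473 - \frac{41}{33757} = - \frac{3290396102}{33757}$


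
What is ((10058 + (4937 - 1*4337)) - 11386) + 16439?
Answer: 15711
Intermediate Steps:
((10058 + (4937 - 1*4337)) - 11386) + 16439 = ((10058 + (4937 - 4337)) - 11386) + 16439 = ((10058 + 600) - 11386) + 16439 = (10658 - 11386) + 16439 = -728 + 16439 = 15711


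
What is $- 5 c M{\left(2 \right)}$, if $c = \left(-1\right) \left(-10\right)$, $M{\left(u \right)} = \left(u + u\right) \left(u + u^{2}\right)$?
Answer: $-1200$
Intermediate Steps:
$M{\left(u \right)} = 2 u \left(u + u^{2}\right)$
$c = 10$
$- 5 c M{\left(2 \right)} = \left(-5\right) 10 \cdot 2 \cdot 2^{2} \left(1 + 2\right) = - 50 \cdot 2 \cdot 4 \cdot 3 = \left(-50\right) 24 = -1200$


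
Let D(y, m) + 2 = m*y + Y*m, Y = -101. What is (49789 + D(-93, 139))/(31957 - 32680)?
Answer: -7607/241 ≈ -31.564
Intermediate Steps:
D(y, m) = -2 - 101*m + m*y (D(y, m) = -2 + (m*y - 101*m) = -2 + (-101*m + m*y) = -2 - 101*m + m*y)
(49789 + D(-93, 139))/(31957 - 32680) = (49789 + (-2 - 101*139 + 139*(-93)))/(31957 - 32680) = (49789 + (-2 - 14039 - 12927))/(-723) = (49789 - 26968)*(-1/723) = 22821*(-1/723) = -7607/241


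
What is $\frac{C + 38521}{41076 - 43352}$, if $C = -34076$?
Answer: $- \frac{4445}{2276} \approx -1.953$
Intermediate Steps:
$\frac{C + 38521}{41076 - 43352} = \frac{-34076 + 38521}{41076 - 43352} = \frac{4445}{-2276} = 4445 \left(- \frac{1}{2276}\right) = - \frac{4445}{2276}$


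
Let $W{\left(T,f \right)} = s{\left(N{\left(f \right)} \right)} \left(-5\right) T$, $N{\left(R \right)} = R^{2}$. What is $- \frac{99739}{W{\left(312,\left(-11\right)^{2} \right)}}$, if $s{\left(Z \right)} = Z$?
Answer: $\frac{99739}{22839960} \approx 0.0043669$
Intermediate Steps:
$W{\left(T,f \right)} = - 5 T f^{2}$ ($W{\left(T,f \right)} = f^{2} \left(-5\right) T = - 5 f^{2} T = - 5 T f^{2}$)
$- \frac{99739}{W{\left(312,\left(-11\right)^{2} \right)}} = - \frac{99739}{\left(-5\right) 312 \left(\left(-11\right)^{2}\right)^{2}} = - \frac{99739}{\left(-5\right) 312 \cdot 121^{2}} = - \frac{99739}{\left(-5\right) 312 \cdot 14641} = - \frac{99739}{-22839960} = \left(-99739\right) \left(- \frac{1}{22839960}\right) = \frac{99739}{22839960}$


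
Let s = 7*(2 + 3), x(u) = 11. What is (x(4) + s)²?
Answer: 2116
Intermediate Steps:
s = 35 (s = 7*5 = 35)
(x(4) + s)² = (11 + 35)² = 46² = 2116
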